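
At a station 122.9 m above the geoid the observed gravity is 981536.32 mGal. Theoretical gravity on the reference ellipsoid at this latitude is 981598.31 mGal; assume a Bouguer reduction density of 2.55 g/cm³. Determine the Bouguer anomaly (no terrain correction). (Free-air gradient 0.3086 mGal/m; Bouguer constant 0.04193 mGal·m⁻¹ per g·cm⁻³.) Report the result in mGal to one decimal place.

-37.2

Free-air correction = 0.3086 × 122.9 = 37.93 mGal
Free-air anomaly = 981536.32 − 981598.31 + (37.93) = -24.06 mGal
Bouguer slab correction = 0.04193 × 2.55 × 122.9 = 13.14 mGal
Simple Bouguer anomaly = -24.06 − (13.14) = -37.20 mGal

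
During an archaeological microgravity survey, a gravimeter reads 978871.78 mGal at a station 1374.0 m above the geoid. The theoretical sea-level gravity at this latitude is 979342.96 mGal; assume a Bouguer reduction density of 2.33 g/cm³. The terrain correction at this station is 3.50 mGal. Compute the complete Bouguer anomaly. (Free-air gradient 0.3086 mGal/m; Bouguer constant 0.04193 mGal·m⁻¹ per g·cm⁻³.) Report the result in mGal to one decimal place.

-177.9

Free-air correction = 0.3086 × 1374.0 = 424.02 mGal
Free-air anomaly = 978871.78 − 979342.96 + (424.02) = -47.16 mGal
Bouguer slab correction = 0.04193 × 2.33 × 1374.0 = 134.24 mGal
Simple Bouguer anomaly = -47.16 − (134.24) = -181.40 mGal
Complete Bouguer anomaly = -181.40 + 3.50 = -177.90 mGal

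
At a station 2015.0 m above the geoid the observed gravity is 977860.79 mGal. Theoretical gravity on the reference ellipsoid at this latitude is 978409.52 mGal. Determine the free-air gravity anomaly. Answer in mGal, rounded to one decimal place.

73.1

Free-air correction = 0.3086 × 2015.0 = 621.83 mGal
Free-air anomaly = 977860.79 − 978409.52 + (621.83) = 73.10 mGal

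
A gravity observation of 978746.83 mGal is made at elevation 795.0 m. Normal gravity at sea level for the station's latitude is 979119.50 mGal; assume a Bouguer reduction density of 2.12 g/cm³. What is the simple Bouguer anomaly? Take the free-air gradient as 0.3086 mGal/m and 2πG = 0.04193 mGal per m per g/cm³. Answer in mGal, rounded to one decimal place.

-198.0

Free-air correction = 0.3086 × 795.0 = 245.34 mGal
Free-air anomaly = 978746.83 − 979119.50 + (245.34) = -127.33 mGal
Bouguer slab correction = 0.04193 × 2.12 × 795.0 = 70.67 mGal
Simple Bouguer anomaly = -127.33 − (70.67) = -198.00 mGal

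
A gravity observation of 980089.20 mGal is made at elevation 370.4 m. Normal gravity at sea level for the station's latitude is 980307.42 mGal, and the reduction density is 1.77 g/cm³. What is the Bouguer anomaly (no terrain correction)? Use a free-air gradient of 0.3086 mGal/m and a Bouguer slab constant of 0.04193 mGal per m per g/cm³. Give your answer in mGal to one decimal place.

-131.4

Free-air correction = 0.3086 × 370.4 = 114.31 mGal
Free-air anomaly = 980089.20 − 980307.42 + (114.31) = -103.91 mGal
Bouguer slab correction = 0.04193 × 1.77 × 370.4 = 27.49 mGal
Simple Bouguer anomaly = -103.91 − (27.49) = -131.40 mGal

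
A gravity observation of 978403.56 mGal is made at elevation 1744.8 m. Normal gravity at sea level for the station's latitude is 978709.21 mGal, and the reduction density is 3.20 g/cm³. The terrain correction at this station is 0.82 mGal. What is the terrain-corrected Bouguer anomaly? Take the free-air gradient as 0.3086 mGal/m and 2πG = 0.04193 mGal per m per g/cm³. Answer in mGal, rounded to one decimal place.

-0.5

Free-air correction = 0.3086 × 1744.8 = 538.45 mGal
Free-air anomaly = 978403.56 − 978709.21 + (538.45) = 232.80 mGal
Bouguer slab correction = 0.04193 × 3.20 × 1744.8 = 234.11 mGal
Simple Bouguer anomaly = 232.80 − (234.11) = -1.31 mGal
Complete Bouguer anomaly = -1.31 + 0.82 = -0.49 mGal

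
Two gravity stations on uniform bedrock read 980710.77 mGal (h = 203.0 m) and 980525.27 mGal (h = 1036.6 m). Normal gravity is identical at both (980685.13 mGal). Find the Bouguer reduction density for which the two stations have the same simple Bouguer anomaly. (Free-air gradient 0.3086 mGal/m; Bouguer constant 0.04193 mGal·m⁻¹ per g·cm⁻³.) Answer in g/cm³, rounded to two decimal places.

2.05

Δg_obs = 980525.27 − 980710.77 = -185.50 mGal over Δh = 1036.6 − 203.0 = 833.6 m
Equal Bouguer anomalies ⇒ Δg_obs + (0.3086 − 0.04193ρ)·Δh = 0
0.3086 − 0.04193ρ = −Δg_obs/Δh = 0.22253
ρ = (0.3086 − 0.22253) / 0.04193 = 2.05 g/cm³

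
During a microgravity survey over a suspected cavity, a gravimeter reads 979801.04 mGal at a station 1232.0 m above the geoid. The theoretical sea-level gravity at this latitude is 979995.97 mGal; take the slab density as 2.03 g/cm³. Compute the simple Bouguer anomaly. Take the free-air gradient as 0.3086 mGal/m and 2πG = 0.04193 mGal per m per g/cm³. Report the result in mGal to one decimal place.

Free-air correction = 0.3086 × 1232.0 = 380.20 mGal
Free-air anomaly = 979801.04 − 979995.97 + (380.20) = 185.27 mGal
Bouguer slab correction = 0.04193 × 2.03 × 1232.0 = 104.87 mGal
Simple Bouguer anomaly = 185.27 − (104.87) = 80.40 mGal

80.4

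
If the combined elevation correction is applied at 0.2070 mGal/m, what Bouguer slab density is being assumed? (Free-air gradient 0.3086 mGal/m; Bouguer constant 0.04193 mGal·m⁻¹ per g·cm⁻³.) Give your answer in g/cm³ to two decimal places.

0.2070 = 0.3086 − 0.04193 × ρ
ρ = (0.3086 − 0.2070) / 0.04193 = 2.42 g/cm³

2.42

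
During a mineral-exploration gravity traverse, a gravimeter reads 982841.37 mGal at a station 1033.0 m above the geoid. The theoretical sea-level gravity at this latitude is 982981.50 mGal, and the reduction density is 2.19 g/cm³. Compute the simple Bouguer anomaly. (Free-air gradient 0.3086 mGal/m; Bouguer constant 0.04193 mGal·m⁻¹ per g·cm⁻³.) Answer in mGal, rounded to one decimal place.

Free-air correction = 0.3086 × 1033.0 = 318.78 mGal
Free-air anomaly = 982841.37 − 982981.50 + (318.78) = 178.65 mGal
Bouguer slab correction = 0.04193 × 2.19 × 1033.0 = 94.86 mGal
Simple Bouguer anomaly = 178.65 − (94.86) = 83.79 mGal

83.8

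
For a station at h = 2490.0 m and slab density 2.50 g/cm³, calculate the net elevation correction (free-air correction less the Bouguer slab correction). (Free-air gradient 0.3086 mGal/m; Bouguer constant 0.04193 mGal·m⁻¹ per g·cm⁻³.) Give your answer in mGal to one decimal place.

Combined gradient = 0.3086 − 0.04193 × 2.50 = 0.2037750 mGal/m
Combined elevation correction = 0.2037750 × 2490.0 = 507.4 mGal

507.4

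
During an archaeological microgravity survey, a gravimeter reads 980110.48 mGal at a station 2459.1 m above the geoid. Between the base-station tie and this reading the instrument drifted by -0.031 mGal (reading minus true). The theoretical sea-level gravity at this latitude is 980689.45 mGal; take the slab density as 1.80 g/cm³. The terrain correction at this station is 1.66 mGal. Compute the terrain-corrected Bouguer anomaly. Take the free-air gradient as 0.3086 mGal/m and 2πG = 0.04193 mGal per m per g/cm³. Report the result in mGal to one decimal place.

Drift-corrected reading = 980110.48 − (-0.031) = 980110.511 mGal
Free-air correction = 0.3086 × 2459.1 = 758.88 mGal
Free-air anomaly = 980110.511 − 980689.45 + (758.88) = 179.941 mGal
Bouguer slab correction = 0.04193 × 1.80 × 2459.1 = 185.60 mGal
Simple Bouguer anomaly = 179.941 − (185.60) = -5.659 mGal
Complete Bouguer anomaly = -5.659 + 1.66 = -3.999 mGal

-4.0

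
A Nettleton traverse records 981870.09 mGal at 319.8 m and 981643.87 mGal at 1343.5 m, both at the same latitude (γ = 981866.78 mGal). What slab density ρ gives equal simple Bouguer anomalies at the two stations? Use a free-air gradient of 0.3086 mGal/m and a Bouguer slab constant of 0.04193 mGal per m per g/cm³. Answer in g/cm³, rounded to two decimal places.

Δg_obs = 981643.87 − 981870.09 = -226.22 mGal over Δh = 1343.5 − 319.8 = 1023.7 m
Equal Bouguer anomalies ⇒ Δg_obs + (0.3086 − 0.04193ρ)·Δh = 0
0.3086 − 0.04193ρ = −Δg_obs/Δh = 0.22098
ρ = (0.3086 − 0.22098) / 0.04193 = 2.09 g/cm³

2.09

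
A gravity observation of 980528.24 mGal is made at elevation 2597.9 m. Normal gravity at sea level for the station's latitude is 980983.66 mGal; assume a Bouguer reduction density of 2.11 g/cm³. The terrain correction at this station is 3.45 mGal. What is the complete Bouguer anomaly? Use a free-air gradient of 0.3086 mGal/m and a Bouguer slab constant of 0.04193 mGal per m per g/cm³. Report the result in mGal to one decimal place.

119.9

Free-air correction = 0.3086 × 2597.9 = 801.71 mGal
Free-air anomaly = 980528.24 − 980983.66 + (801.71) = 346.29 mGal
Bouguer slab correction = 0.04193 × 2.11 × 2597.9 = 229.84 mGal
Simple Bouguer anomaly = 346.29 − (229.84) = 116.45 mGal
Complete Bouguer anomaly = 116.45 + 3.45 = 119.90 mGal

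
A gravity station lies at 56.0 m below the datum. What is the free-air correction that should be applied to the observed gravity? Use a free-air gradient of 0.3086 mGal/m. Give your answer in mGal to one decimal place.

Free-air correction = 0.3086 × -56.0 = -17.3 mGal

-17.3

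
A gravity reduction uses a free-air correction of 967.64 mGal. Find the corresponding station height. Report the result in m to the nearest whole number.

h = 967.64 / 0.3086 = 3135.58 m

3136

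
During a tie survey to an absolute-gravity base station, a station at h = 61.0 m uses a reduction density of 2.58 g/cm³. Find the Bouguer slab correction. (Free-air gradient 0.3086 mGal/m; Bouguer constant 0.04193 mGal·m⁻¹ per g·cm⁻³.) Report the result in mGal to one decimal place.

Bouguer slab correction = 0.04193 × 2.58 × 61.0 = 6.6 mGal

6.6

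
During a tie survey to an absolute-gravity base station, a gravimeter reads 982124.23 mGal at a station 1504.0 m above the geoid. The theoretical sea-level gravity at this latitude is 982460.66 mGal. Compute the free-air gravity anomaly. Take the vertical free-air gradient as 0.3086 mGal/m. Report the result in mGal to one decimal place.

Free-air correction = 0.3086 × 1504.0 = 464.13 mGal
Free-air anomaly = 982124.23 − 982460.66 + (464.13) = 127.70 mGal

127.7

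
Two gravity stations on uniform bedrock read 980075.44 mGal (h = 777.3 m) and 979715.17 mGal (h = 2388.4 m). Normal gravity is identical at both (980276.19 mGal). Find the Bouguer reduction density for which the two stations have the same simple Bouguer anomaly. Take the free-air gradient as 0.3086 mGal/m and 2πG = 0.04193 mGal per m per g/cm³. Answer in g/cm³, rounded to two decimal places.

2.03

Δg_obs = 979715.17 − 980075.44 = -360.27 mGal over Δh = 2388.4 − 777.3 = 1611.1 m
Equal Bouguer anomalies ⇒ Δg_obs + (0.3086 − 0.04193ρ)·Δh = 0
0.3086 − 0.04193ρ = −Δg_obs/Δh = 0.22362
ρ = (0.3086 − 0.22362) / 0.04193 = 2.03 g/cm³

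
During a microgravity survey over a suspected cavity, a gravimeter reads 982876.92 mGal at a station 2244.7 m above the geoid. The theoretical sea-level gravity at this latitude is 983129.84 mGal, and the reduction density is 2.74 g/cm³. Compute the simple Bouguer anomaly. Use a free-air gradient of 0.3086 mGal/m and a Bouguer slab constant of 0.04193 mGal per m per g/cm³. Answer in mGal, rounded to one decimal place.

181.9

Free-air correction = 0.3086 × 2244.7 = 692.71 mGal
Free-air anomaly = 982876.92 − 983129.84 + (692.71) = 439.79 mGal
Bouguer slab correction = 0.04193 × 2.74 × 2244.7 = 257.89 mGal
Simple Bouguer anomaly = 439.79 − (257.89) = 181.90 mGal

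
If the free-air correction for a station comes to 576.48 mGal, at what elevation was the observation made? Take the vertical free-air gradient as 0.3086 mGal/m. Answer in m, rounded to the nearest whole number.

h = 576.48 / 0.3086 = 1868.05 m

1868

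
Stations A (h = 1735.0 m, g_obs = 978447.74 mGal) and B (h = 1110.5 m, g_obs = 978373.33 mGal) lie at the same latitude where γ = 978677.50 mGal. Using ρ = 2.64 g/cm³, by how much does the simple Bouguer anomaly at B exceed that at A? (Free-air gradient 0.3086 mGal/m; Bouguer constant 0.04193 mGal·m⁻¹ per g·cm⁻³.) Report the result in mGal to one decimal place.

-198.0

Δg_SB(A) = 978447.74 − 978677.50 + 0.3086×1735.0 − 0.04193×2.64×1735.0 = 113.60 mGal
Δg_SB(B) = 978373.33 − 978677.50 + 0.3086×1110.5 − 0.04193×2.64×1110.5 = -84.40 mGal
Difference = -84.40 − (113.60) = -198.00 mGal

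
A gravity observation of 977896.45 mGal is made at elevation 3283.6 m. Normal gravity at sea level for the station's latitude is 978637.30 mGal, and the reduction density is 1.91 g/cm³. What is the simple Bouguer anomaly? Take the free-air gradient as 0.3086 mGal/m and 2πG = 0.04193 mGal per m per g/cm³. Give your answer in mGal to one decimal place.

9.5

Free-air correction = 0.3086 × 3283.6 = 1013.32 mGal
Free-air anomaly = 977896.45 − 978637.30 + (1013.32) = 272.47 mGal
Bouguer slab correction = 0.04193 × 1.91 × 3283.6 = 262.97 mGal
Simple Bouguer anomaly = 272.47 − (262.97) = 9.50 mGal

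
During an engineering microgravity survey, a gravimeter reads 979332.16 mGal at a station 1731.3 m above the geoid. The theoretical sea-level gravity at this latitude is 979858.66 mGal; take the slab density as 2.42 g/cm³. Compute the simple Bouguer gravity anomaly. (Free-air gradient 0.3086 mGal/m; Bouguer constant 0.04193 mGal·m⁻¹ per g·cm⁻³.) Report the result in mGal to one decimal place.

-167.9

Free-air correction = 0.3086 × 1731.3 = 534.28 mGal
Free-air anomaly = 979332.16 − 979858.66 + (534.28) = 7.78 mGal
Bouguer slab correction = 0.04193 × 2.42 × 1731.3 = 175.68 mGal
Simple Bouguer anomaly = 7.78 − (175.68) = -167.90 mGal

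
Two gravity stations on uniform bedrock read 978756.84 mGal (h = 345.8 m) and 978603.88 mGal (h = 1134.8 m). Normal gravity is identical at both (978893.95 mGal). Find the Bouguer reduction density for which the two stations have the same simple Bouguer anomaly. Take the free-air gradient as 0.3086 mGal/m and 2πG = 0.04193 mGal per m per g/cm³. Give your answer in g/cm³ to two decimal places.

Δg_obs = 978603.88 − 978756.84 = -152.96 mGal over Δh = 1134.8 − 345.8 = 789.0 m
Equal Bouguer anomalies ⇒ Δg_obs + (0.3086 − 0.04193ρ)·Δh = 0
0.3086 − 0.04193ρ = −Δg_obs/Δh = 0.19387
ρ = (0.3086 − 0.19387) / 0.04193 = 2.74 g/cm³

2.74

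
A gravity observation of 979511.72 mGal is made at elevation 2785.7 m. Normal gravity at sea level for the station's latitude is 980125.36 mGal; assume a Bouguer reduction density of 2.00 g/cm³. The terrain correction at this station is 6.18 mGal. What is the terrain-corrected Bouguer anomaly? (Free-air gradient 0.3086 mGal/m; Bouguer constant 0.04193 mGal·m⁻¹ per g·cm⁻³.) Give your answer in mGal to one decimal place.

Free-air correction = 0.3086 × 2785.7 = 859.67 mGal
Free-air anomaly = 979511.72 − 980125.36 + (859.67) = 246.03 mGal
Bouguer slab correction = 0.04193 × 2.00 × 2785.7 = 233.61 mGal
Simple Bouguer anomaly = 246.03 − (233.61) = 12.42 mGal
Complete Bouguer anomaly = 12.42 + 6.18 = 18.60 mGal

18.6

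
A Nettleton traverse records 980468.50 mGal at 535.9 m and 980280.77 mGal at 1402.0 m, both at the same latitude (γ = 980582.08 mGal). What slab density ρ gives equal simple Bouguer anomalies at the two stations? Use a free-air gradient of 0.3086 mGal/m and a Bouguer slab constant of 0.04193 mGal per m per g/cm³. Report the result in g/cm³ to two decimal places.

Δg_obs = 980280.77 − 980468.50 = -187.73 mGal over Δh = 1402.0 − 535.9 = 866.1 m
Equal Bouguer anomalies ⇒ Δg_obs + (0.3086 − 0.04193ρ)·Δh = 0
0.3086 − 0.04193ρ = −Δg_obs/Δh = 0.21675
ρ = (0.3086 − 0.21675) / 0.04193 = 2.19 g/cm³

2.19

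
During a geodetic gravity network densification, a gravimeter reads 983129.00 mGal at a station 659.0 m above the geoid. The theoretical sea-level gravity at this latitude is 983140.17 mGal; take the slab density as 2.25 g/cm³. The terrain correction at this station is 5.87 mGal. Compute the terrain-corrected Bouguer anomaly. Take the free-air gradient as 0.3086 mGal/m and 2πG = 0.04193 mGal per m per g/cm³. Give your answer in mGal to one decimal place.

135.9

Free-air correction = 0.3086 × 659.0 = 203.37 mGal
Free-air anomaly = 983129.00 − 983140.17 + (203.37) = 192.20 mGal
Bouguer slab correction = 0.04193 × 2.25 × 659.0 = 62.17 mGal
Simple Bouguer anomaly = 192.20 − (62.17) = 130.03 mGal
Complete Bouguer anomaly = 130.03 + 5.87 = 135.90 mGal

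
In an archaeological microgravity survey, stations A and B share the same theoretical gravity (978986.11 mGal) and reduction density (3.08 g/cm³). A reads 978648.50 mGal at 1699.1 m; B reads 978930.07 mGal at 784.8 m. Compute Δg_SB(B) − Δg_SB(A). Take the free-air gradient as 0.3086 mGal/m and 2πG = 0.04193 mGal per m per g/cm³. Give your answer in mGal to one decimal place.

117.5

Δg_SB(A) = 978648.50 − 978986.11 + 0.3086×1699.1 − 0.04193×3.08×1699.1 = -32.70 mGal
Δg_SB(B) = 978930.07 − 978986.11 + 0.3086×784.8 − 0.04193×3.08×784.8 = 84.80 mGal
Difference = 84.80 − (-32.70) = 117.50 mGal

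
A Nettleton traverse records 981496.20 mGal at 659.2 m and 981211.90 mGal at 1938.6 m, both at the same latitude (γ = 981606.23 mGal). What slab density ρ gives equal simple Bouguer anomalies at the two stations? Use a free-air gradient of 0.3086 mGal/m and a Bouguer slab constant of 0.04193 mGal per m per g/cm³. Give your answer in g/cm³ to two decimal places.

Δg_obs = 981211.90 − 981496.20 = -284.30 mGal over Δh = 1938.6 − 659.2 = 1279.4 m
Equal Bouguer anomalies ⇒ Δg_obs + (0.3086 − 0.04193ρ)·Δh = 0
0.3086 − 0.04193ρ = −Δg_obs/Δh = 0.22221
ρ = (0.3086 − 0.22221) / 0.04193 = 2.06 g/cm³

2.06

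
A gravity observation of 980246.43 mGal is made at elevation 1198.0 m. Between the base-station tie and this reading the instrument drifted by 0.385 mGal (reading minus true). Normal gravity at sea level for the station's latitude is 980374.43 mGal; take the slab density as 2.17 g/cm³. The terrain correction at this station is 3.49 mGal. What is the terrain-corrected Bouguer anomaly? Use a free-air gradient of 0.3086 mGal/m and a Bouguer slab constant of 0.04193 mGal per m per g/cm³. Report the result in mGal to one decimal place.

Drift-corrected reading = 980246.43 − (0.385) = 980246.045 mGal
Free-air correction = 0.3086 × 1198.0 = 369.70 mGal
Free-air anomaly = 980246.045 − 980374.43 + (369.70) = 241.315 mGal
Bouguer slab correction = 0.04193 × 2.17 × 1198.0 = 109.00 mGal
Simple Bouguer anomaly = 241.315 − (109.00) = 132.315 mGal
Complete Bouguer anomaly = 132.315 + 3.49 = 135.805 mGal

135.8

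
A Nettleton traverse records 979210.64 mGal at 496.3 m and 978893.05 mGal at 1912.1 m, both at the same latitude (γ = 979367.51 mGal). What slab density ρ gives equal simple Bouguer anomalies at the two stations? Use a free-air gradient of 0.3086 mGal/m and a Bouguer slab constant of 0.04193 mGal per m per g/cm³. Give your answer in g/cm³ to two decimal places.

Δg_obs = 978893.05 − 979210.64 = -317.59 mGal over Δh = 1912.1 − 496.3 = 1415.8 m
Equal Bouguer anomalies ⇒ Δg_obs + (0.3086 − 0.04193ρ)·Δh = 0
0.3086 − 0.04193ρ = −Δg_obs/Δh = 0.22432
ρ = (0.3086 − 0.22432) / 0.04193 = 2.01 g/cm³

2.01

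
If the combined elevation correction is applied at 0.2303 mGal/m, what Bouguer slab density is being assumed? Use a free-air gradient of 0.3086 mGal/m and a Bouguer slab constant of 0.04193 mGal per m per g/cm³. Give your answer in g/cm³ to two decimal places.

1.87

0.2303 = 0.3086 − 0.04193 × ρ
ρ = (0.3086 − 0.2303) / 0.04193 = 1.87 g/cm³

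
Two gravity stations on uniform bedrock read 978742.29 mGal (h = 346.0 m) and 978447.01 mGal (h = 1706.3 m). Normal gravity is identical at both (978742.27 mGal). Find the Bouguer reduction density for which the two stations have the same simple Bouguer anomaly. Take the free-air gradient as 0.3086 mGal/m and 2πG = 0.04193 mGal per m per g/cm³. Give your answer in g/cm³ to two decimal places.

Δg_obs = 978447.01 − 978742.29 = -295.28 mGal over Δh = 1706.3 − 346.0 = 1360.3 m
Equal Bouguer anomalies ⇒ Δg_obs + (0.3086 − 0.04193ρ)·Δh = 0
0.3086 − 0.04193ρ = −Δg_obs/Δh = 0.21707
ρ = (0.3086 − 0.21707) / 0.04193 = 2.18 g/cm³

2.18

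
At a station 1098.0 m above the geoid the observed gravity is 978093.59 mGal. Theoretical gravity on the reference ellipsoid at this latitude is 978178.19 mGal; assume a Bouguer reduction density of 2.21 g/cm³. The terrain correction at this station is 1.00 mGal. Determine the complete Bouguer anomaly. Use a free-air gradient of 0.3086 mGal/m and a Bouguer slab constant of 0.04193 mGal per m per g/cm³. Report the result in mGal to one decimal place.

153.5

Free-air correction = 0.3086 × 1098.0 = 338.84 mGal
Free-air anomaly = 978093.59 − 978178.19 + (338.84) = 254.24 mGal
Bouguer slab correction = 0.04193 × 2.21 × 1098.0 = 101.75 mGal
Simple Bouguer anomaly = 254.24 − (101.75) = 152.49 mGal
Complete Bouguer anomaly = 152.49 + 1.00 = 153.49 mGal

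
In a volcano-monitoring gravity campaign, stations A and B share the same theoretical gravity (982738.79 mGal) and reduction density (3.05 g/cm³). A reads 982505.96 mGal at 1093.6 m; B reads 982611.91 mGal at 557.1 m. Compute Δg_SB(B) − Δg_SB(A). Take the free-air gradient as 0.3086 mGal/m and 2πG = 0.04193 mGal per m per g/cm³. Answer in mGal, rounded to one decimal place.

9.0

Δg_SB(A) = 982505.96 − 982738.79 + 0.3086×1093.6 − 0.04193×3.05×1093.6 = -35.20 mGal
Δg_SB(B) = 982611.91 − 982738.79 + 0.3086×557.1 − 0.04193×3.05×557.1 = -26.20 mGal
Difference = -26.20 − (-35.20) = 9.00 mGal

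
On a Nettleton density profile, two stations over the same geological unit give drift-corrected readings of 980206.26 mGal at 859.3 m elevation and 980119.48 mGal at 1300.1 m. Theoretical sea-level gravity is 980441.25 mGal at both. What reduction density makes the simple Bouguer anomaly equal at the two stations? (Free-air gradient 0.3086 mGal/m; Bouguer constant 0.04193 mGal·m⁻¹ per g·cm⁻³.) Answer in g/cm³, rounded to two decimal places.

2.66

Δg_obs = 980119.48 − 980206.26 = -86.78 mGal over Δh = 1300.1 − 859.3 = 440.8 m
Equal Bouguer anomalies ⇒ Δg_obs + (0.3086 − 0.04193ρ)·Δh = 0
0.3086 − 0.04193ρ = −Δg_obs/Δh = 0.19687
ρ = (0.3086 − 0.19687) / 0.04193 = 2.66 g/cm³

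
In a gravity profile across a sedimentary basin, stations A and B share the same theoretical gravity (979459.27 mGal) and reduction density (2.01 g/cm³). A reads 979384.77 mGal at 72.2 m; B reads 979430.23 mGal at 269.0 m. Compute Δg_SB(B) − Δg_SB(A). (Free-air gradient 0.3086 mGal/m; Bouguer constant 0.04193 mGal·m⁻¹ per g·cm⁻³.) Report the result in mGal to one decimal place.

89.6

Δg_SB(A) = 979384.77 − 979459.27 + 0.3086×72.2 − 0.04193×2.01×72.2 = -58.30 mGal
Δg_SB(B) = 979430.23 − 979459.27 + 0.3086×269.0 − 0.04193×2.01×269.0 = 31.30 mGal
Difference = 31.30 − (-58.30) = 89.60 mGal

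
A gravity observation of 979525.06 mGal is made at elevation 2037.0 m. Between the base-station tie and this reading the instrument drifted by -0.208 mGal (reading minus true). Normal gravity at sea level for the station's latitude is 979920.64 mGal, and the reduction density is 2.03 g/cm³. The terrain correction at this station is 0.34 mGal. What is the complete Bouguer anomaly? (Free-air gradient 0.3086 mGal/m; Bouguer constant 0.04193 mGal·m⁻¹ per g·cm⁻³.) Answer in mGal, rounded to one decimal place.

Drift-corrected reading = 979525.06 − (-0.208) = 979525.268 mGal
Free-air correction = 0.3086 × 2037.0 = 628.62 mGal
Free-air anomaly = 979525.268 − 979920.64 + (628.62) = 233.248 mGal
Bouguer slab correction = 0.04193 × 2.03 × 2037.0 = 173.39 mGal
Simple Bouguer anomaly = 233.248 − (173.39) = 59.858 mGal
Complete Bouguer anomaly = 59.858 + 0.34 = 60.198 mGal

60.2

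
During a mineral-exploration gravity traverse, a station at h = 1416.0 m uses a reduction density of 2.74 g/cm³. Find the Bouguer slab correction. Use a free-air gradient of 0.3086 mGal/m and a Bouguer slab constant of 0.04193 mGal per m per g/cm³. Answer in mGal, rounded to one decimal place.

162.7

Bouguer slab correction = 0.04193 × 2.74 × 1416.0 = 162.7 mGal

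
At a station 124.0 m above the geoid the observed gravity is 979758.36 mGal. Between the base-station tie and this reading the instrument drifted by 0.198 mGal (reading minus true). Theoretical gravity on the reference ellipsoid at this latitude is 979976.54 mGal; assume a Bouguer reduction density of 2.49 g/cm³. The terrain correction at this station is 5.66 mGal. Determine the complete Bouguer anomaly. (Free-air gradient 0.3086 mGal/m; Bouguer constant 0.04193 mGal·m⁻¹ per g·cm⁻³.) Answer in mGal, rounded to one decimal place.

Drift-corrected reading = 979758.36 − (0.198) = 979758.162 mGal
Free-air correction = 0.3086 × 124.0 = 38.27 mGal
Free-air anomaly = 979758.162 − 979976.54 + (38.27) = -180.108 mGal
Bouguer slab correction = 0.04193 × 2.49 × 124.0 = 12.95 mGal
Simple Bouguer anomaly = -180.108 − (12.95) = -193.058 mGal
Complete Bouguer anomaly = -193.058 + 5.66 = -187.398 mGal

-187.4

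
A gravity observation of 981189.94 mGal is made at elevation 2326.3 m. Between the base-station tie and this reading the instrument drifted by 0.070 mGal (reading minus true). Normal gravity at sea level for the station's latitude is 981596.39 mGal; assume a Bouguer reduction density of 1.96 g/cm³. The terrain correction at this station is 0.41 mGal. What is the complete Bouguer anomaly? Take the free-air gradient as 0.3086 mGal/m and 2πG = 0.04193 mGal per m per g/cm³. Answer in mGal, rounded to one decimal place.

Drift-corrected reading = 981189.94 − (0.070) = 981189.870 mGal
Free-air correction = 0.3086 × 2326.3 = 717.90 mGal
Free-air anomaly = 981189.870 − 981596.39 + (717.90) = 311.380 mGal
Bouguer slab correction = 0.04193 × 1.96 × 2326.3 = 191.18 mGal
Simple Bouguer anomaly = 311.380 − (191.18) = 120.200 mGal
Complete Bouguer anomaly = 120.200 + 0.41 = 120.610 mGal

120.6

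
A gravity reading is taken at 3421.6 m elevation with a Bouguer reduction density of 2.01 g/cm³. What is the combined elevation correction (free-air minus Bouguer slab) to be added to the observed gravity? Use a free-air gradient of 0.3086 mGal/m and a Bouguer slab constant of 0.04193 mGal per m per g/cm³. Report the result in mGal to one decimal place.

767.5

Combined gradient = 0.3086 − 0.04193 × 2.01 = 0.2243207 mGal/m
Combined elevation correction = 0.2243207 × 3421.6 = 767.5 mGal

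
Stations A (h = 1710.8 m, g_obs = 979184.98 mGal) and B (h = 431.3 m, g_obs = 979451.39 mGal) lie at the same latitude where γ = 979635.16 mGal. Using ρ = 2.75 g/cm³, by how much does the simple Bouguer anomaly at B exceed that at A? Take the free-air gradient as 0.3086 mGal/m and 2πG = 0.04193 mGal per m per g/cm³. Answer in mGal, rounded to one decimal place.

19.1

Δg_SB(A) = 979184.98 − 979635.16 + 0.3086×1710.8 − 0.04193×2.75×1710.8 = -119.50 mGal
Δg_SB(B) = 979451.39 − 979635.16 + 0.3086×431.3 − 0.04193×2.75×431.3 = -100.40 mGal
Difference = -100.40 − (-119.50) = 19.10 mGal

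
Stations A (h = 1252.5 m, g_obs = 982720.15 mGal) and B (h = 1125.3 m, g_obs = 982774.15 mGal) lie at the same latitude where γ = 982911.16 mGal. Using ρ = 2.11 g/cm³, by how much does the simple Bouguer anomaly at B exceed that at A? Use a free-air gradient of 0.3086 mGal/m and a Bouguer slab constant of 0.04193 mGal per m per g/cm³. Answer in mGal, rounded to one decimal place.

26.0

Δg_SB(A) = 982720.15 − 982911.16 + 0.3086×1252.5 − 0.04193×2.11×1252.5 = 84.70 mGal
Δg_SB(B) = 982774.15 − 982911.16 + 0.3086×1125.3 − 0.04193×2.11×1125.3 = 110.70 mGal
Difference = 110.70 − (84.70) = 26.00 mGal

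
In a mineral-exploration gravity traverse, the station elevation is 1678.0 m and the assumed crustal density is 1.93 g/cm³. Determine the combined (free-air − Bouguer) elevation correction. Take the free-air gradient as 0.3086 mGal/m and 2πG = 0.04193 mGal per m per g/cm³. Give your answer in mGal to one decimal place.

382.0

Combined gradient = 0.3086 − 0.04193 × 1.93 = 0.2276751 mGal/m
Combined elevation correction = 0.2276751 × 1678.0 = 382.0 mGal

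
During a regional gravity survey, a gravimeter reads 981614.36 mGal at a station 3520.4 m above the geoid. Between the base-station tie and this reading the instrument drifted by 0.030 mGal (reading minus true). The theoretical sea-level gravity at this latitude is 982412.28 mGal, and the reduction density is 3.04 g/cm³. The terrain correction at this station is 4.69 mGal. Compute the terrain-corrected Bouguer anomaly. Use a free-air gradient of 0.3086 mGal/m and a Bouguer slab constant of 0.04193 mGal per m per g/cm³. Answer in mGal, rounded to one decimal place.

Drift-corrected reading = 981614.36 − (0.030) = 981614.330 mGal
Free-air correction = 0.3086 × 3520.4 = 1086.40 mGal
Free-air anomaly = 981614.330 − 982412.28 + (1086.40) = 288.450 mGal
Bouguer slab correction = 0.04193 × 3.04 × 3520.4 = 448.74 mGal
Simple Bouguer anomaly = 288.450 − (448.74) = -160.290 mGal
Complete Bouguer anomaly = -160.290 + 4.69 = -155.600 mGal

-155.6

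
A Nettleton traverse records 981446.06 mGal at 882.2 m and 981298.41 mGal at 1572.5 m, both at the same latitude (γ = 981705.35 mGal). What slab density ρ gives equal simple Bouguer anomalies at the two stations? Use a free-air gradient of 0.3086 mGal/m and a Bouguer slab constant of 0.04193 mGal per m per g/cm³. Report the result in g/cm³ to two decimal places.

Δg_obs = 981298.41 − 981446.06 = -147.65 mGal over Δh = 1572.5 − 882.2 = 690.3 m
Equal Bouguer anomalies ⇒ Δg_obs + (0.3086 − 0.04193ρ)·Δh = 0
0.3086 − 0.04193ρ = −Δg_obs/Δh = 0.21389
ρ = (0.3086 − 0.21389) / 0.04193 = 2.26 g/cm³

2.26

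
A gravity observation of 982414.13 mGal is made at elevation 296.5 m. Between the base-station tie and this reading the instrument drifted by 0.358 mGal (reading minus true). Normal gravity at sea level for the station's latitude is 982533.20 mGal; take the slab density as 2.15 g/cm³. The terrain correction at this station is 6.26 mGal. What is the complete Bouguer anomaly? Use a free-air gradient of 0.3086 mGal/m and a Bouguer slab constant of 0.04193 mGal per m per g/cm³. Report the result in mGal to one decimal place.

-48.4

Drift-corrected reading = 982414.13 − (0.358) = 982413.772 mGal
Free-air correction = 0.3086 × 296.5 = 91.50 mGal
Free-air anomaly = 982413.772 − 982533.20 + (91.50) = -27.928 mGal
Bouguer slab correction = 0.04193 × 2.15 × 296.5 = 26.73 mGal
Simple Bouguer anomaly = -27.928 − (26.73) = -54.658 mGal
Complete Bouguer anomaly = -54.658 + 6.26 = -48.398 mGal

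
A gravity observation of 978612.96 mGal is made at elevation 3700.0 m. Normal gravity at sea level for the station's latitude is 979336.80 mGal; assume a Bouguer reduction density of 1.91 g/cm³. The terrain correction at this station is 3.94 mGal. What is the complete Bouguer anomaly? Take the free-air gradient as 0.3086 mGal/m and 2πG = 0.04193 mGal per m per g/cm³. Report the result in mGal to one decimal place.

125.6

Free-air correction = 0.3086 × 3700.0 = 1141.82 mGal
Free-air anomaly = 978612.96 − 979336.80 + (1141.82) = 417.98 mGal
Bouguer slab correction = 0.04193 × 1.91 × 3700.0 = 296.32 mGal
Simple Bouguer anomaly = 417.98 − (296.32) = 121.66 mGal
Complete Bouguer anomaly = 121.66 + 3.94 = 125.60 mGal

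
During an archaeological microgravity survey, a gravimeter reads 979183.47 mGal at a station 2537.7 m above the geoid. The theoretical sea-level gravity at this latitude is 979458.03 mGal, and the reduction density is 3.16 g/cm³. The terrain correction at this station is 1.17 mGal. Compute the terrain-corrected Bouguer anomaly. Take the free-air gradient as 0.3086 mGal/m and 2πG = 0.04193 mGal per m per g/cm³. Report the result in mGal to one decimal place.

173.5

Free-air correction = 0.3086 × 2537.7 = 783.13 mGal
Free-air anomaly = 979183.47 − 979458.03 + (783.13) = 508.57 mGal
Bouguer slab correction = 0.04193 × 3.16 × 2537.7 = 336.24 mGal
Simple Bouguer anomaly = 508.57 − (336.24) = 172.33 mGal
Complete Bouguer anomaly = 172.33 + 1.17 = 173.50 mGal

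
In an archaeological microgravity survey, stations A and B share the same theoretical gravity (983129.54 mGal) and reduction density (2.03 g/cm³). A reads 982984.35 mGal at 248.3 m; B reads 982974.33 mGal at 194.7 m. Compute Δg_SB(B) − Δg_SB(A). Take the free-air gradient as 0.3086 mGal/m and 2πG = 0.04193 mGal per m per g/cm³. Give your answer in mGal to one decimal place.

Δg_SB(A) = 982984.35 − 983129.54 + 0.3086×248.3 − 0.04193×2.03×248.3 = -89.70 mGal
Δg_SB(B) = 982974.33 − 983129.54 + 0.3086×194.7 − 0.04193×2.03×194.7 = -111.70 mGal
Difference = -111.70 − (-89.70) = -22.00 mGal

-22.0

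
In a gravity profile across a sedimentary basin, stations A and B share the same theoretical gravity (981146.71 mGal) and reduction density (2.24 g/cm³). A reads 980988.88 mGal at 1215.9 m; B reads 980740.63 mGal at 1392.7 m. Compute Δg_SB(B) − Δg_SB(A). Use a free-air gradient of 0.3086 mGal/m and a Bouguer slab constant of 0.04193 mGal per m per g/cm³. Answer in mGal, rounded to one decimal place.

-210.3

Δg_SB(A) = 980988.88 − 981146.71 + 0.3086×1215.9 − 0.04193×2.24×1215.9 = 103.20 mGal
Δg_SB(B) = 980740.63 − 981146.71 + 0.3086×1392.7 − 0.04193×2.24×1392.7 = -107.10 mGal
Difference = -107.10 − (103.20) = -210.30 mGal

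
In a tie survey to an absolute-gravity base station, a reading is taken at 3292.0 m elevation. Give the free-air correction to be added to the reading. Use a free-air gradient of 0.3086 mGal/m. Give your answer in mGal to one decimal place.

Free-air correction = 0.3086 × 3292.0 = 1015.9 mGal

1015.9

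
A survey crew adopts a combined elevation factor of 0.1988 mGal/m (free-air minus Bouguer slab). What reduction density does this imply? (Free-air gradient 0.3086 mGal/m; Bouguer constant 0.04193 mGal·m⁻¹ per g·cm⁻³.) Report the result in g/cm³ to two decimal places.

0.1988 = 0.3086 − 0.04193 × ρ
ρ = (0.3086 − 0.1988) / 0.04193 = 2.62 g/cm³

2.62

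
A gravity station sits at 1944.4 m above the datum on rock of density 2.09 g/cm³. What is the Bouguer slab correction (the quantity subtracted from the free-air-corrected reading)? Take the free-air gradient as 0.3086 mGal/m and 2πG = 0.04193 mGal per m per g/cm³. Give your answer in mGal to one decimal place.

Bouguer slab correction = 0.04193 × 2.09 × 1944.4 = 170.4 mGal

170.4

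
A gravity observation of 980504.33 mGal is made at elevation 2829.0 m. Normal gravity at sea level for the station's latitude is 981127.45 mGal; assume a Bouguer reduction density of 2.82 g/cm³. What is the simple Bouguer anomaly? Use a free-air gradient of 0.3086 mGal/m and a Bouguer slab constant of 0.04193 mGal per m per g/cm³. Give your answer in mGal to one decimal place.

-84.6

Free-air correction = 0.3086 × 2829.0 = 873.03 mGal
Free-air anomaly = 980504.33 − 981127.45 + (873.03) = 249.91 mGal
Bouguer slab correction = 0.04193 × 2.82 × 2829.0 = 334.51 mGal
Simple Bouguer anomaly = 249.91 − (334.51) = -84.60 mGal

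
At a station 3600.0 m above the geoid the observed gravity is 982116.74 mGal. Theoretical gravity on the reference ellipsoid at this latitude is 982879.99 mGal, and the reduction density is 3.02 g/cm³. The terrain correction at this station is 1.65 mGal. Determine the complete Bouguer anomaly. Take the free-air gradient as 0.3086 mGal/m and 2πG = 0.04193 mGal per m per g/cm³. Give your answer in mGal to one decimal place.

-106.5

Free-air correction = 0.3086 × 3600.0 = 1110.96 mGal
Free-air anomaly = 982116.74 − 982879.99 + (1110.96) = 347.71 mGal
Bouguer slab correction = 0.04193 × 3.02 × 3600.0 = 455.86 mGal
Simple Bouguer anomaly = 347.71 − (455.86) = -108.15 mGal
Complete Bouguer anomaly = -108.15 + 1.65 = -106.50 mGal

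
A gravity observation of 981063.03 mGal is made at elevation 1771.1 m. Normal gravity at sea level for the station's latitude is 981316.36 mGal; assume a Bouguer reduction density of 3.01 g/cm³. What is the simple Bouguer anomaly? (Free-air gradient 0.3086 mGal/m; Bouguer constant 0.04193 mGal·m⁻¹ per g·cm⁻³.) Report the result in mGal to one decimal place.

69.7

Free-air correction = 0.3086 × 1771.1 = 546.56 mGal
Free-air anomaly = 981063.03 − 981316.36 + (546.56) = 293.23 mGal
Bouguer slab correction = 0.04193 × 3.01 × 1771.1 = 223.53 mGal
Simple Bouguer anomaly = 293.23 − (223.53) = 69.70 mGal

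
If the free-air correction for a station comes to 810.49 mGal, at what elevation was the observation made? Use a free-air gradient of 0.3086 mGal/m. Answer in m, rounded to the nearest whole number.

2626

h = 810.49 / 0.3086 = 2626.34 m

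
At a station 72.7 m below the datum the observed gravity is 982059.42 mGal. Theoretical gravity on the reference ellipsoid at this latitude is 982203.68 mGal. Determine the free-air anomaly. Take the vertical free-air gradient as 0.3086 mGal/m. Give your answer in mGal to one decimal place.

-166.7

Free-air correction = 0.3086 × -72.7 = -22.44 mGal
Free-air anomaly = 982059.42 − 982203.68 + (-22.44) = -166.70 mGal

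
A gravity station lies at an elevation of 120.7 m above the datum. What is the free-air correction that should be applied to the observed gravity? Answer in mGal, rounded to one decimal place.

37.2

Free-air correction = 0.3086 × 120.7 = 37.2 mGal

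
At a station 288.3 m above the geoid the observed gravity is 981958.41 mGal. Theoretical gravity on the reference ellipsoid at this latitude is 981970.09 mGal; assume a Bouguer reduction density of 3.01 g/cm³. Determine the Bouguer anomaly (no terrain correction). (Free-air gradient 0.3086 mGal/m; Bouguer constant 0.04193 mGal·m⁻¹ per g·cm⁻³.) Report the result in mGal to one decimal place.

40.9

Free-air correction = 0.3086 × 288.3 = 88.97 mGal
Free-air anomaly = 981958.41 − 981970.09 + (88.97) = 77.29 mGal
Bouguer slab correction = 0.04193 × 3.01 × 288.3 = 36.39 mGal
Simple Bouguer anomaly = 77.29 − (36.39) = 40.90 mGal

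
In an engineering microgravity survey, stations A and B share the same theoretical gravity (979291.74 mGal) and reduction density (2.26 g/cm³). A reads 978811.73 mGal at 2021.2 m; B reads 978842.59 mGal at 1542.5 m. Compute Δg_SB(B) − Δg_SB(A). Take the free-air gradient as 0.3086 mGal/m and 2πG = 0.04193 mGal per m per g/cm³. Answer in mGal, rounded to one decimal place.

Δg_SB(A) = 978811.73 − 979291.74 + 0.3086×2021.2 − 0.04193×2.26×2021.2 = -47.80 mGal
Δg_SB(B) = 978842.59 − 979291.74 + 0.3086×1542.5 − 0.04193×2.26×1542.5 = -119.30 mGal
Difference = -119.30 − (-47.80) = -71.50 mGal

-71.5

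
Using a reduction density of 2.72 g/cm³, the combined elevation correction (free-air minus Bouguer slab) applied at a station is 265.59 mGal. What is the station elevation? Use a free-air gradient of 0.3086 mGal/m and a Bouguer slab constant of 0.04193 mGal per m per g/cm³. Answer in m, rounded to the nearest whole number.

Combined gradient = 0.3086 − 0.04193 × 2.72 = 0.1945504 mGal/m
h = 265.59 / 0.1945504 = 1365.15 m

1365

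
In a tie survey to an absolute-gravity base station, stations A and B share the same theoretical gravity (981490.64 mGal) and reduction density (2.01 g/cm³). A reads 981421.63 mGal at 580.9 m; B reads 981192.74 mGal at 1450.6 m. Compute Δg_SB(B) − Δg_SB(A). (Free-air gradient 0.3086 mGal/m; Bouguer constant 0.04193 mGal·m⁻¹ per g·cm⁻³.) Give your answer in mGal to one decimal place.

-33.8

Δg_SB(A) = 981421.63 − 981490.64 + 0.3086×580.9 − 0.04193×2.01×580.9 = 61.30 mGal
Δg_SB(B) = 981192.74 − 981490.64 + 0.3086×1450.6 − 0.04193×2.01×1450.6 = 27.50 mGal
Difference = 27.50 − (61.30) = -33.80 mGal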